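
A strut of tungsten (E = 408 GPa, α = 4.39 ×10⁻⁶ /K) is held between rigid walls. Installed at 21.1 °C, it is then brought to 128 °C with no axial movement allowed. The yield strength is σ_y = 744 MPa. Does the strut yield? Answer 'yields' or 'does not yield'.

ΔT = 106.9 K. Constrained thermal stress σ = E·α·ΔT = 408.0×10³ MPa × 4.39×10⁻⁶ × 106.9 = 191 MPa (compressive).
Compare to σ_y = 744 MPa: σ < σ_y, so it does not yield.

does not yield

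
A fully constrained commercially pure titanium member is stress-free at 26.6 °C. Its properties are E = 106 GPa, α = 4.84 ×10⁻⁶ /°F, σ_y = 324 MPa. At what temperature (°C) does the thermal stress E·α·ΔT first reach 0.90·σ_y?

342 °C

α = 4.84×10⁻⁶/°F × 9/5 = 8.71×10⁻⁶/K.
E·α·ΔT = 291.6 MPa ⇒ ΔT = 291.6 / (106.0×10³ × 8.71×10⁻⁶) = 315.8 K.
T = 26.6 + 315.8 = 342.4 °C.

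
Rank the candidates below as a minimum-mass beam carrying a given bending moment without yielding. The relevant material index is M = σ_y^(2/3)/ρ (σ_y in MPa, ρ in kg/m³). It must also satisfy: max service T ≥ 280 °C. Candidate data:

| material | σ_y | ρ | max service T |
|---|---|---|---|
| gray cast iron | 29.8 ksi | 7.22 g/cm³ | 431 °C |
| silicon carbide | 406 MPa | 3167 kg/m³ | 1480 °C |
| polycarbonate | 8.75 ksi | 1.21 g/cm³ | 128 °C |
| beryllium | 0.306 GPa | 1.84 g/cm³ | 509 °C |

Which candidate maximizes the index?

beryllium

Screen on constraints: max service T ≥ 280 °C. Survivors: gray cast iron, silicon carbide, beryllium.
Putting every candidate on a common basis:
  gray cast iron: σ_y = 205.5 MPa, ρ = 7220 kg/m³
  silicon carbide: σ_y = 406.0 MPa, ρ = 3167 kg/m³
  beryllium: σ_y = 306.0 MPa, ρ = 1840 kg/m³
  beryllium: M = 24.7×10⁻³
  silicon carbide: M = 17.3×10⁻³
  gray cast iron: M = 4.82×10⁻³
Highest index: beryllium.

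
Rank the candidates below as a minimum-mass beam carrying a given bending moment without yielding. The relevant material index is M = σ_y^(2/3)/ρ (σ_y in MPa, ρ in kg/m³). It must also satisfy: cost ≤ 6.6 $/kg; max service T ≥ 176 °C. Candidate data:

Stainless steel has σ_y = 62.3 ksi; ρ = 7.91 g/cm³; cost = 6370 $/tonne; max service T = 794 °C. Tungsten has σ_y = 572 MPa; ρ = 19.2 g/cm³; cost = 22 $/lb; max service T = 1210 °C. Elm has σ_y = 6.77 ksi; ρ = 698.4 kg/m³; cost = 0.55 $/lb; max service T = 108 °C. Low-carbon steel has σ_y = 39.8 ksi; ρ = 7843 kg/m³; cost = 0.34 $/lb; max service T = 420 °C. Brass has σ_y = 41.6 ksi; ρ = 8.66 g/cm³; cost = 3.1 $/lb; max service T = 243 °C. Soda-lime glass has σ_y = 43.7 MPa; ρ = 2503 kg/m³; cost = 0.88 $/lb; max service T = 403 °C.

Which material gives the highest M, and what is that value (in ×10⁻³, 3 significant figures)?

Screen on constraints: cost ≤ 6.6 $/kg; max service T ≥ 176 °C. Survivors: stainless steel, low-carbon steel, soda-lime glass.
In SI units:
  stainless steel: σ_y = 429.5 MPa, ρ = 7910 kg/m³
  low-carbon steel: σ_y = 274.4 MPa, ρ = 7843 kg/m³
  soda-lime glass: σ_y = 43.70 MPa, ρ = 2503 kg/m³
  stainless steel: M = 7.20×10⁻³
  low-carbon steel: M = 5.38×10⁻³
  soda-lime glass: M = 4.96×10⁻³
The maximum is for stainless steel.

stainless steel, M = 7.20×10⁻³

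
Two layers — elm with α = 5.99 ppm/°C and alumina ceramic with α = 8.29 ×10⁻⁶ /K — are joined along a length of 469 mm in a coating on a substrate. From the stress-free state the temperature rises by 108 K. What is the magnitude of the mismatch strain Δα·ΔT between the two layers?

2.48×10⁻⁴

Δα = |5.99 − 8.29|×10⁻⁶/K = 2.30×10⁻⁶/K.
Mismatch strain = Δα·ΔT = 2.30×10⁻⁶ × 108.0 = 2.48×10⁻⁴.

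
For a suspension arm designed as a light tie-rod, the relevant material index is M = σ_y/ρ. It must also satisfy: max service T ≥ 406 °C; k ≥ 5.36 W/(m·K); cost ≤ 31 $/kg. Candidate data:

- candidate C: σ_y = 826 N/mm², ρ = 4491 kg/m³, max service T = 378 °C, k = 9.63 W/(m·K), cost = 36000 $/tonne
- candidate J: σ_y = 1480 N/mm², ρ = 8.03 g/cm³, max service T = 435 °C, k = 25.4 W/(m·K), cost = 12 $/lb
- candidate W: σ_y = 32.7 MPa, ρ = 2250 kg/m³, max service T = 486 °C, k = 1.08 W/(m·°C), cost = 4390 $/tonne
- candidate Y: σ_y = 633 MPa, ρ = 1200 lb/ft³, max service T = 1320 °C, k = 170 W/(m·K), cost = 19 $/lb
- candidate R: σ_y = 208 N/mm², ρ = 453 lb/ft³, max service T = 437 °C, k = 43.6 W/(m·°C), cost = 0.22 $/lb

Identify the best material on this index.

candidate J

Screen on constraints: max service T ≥ 406 °C; k ≥ 5.36 W/(m·K); cost ≤ 31 $/kg. Survivors: candidate J, candidate R.
Normalizing units and computing the index:
  candidate J: σ_y = 1480 MPa, ρ = 8030 kg/m³
  candidate R: σ_y = 208.0 MPa, ρ = 7256 kg/m³
  candidate J: M = 184 kN·m/kg
  candidate R: M = 28.7 kN·m/kg
Highest index: candidate J.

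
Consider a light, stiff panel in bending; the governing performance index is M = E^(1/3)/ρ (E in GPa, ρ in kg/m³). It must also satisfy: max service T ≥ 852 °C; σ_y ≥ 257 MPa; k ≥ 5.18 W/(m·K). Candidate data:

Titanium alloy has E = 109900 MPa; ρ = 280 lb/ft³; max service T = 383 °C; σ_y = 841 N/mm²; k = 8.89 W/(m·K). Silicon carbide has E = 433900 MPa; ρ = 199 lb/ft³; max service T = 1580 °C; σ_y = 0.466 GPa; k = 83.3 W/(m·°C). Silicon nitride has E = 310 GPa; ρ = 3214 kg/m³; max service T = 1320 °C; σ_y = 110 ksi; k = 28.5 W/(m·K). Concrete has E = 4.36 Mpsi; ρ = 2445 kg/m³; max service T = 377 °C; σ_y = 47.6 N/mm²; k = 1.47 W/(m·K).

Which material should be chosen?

silicon carbide

Screen on constraints: max service T ≥ 852 °C; σ_y ≥ 257 MPa; k ≥ 5.18 W/(m·K). Survivors: silicon carbide, silicon nitride.
Normalizing units and computing the index:
  silicon carbide: E = 433.9 GPa, ρ = 3188 kg/m³
  silicon nitride: E = 310.0 GPa, ρ = 3214 kg/m³
  silicon carbide: M = 2.37×10⁻³
  silicon nitride: M = 2.11×10⁻³
The maximum is for silicon carbide.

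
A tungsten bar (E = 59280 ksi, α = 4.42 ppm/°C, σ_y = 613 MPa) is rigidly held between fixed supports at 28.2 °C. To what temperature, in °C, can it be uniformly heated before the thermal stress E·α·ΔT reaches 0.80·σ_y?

300 °C

E = 59280 ksi = 408.7 GPa.
E·α·ΔT = 490.4 MPa ⇒ ΔT = 490.4 / (408.7×10³ × 4.42×10⁻⁶) = 271.5 K.
T = 28.2 + 271.5 = 299.7 °C.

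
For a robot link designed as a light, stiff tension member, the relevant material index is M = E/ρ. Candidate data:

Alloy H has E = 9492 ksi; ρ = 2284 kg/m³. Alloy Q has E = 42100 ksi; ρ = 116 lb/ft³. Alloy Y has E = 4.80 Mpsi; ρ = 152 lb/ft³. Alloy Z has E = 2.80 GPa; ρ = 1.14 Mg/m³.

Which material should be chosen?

Convert each candidate to consistent units, then evaluate M:
  alloy H: E = 65.45 GPa, ρ = 2284 kg/m³
  alloy Q: E = 290.3 GPa, ρ = 1858 kg/m³
  alloy Y: E = 33.09 GPa, ρ = 2435 kg/m³
  alloy Z: E = 2.800 GPa, ρ = 1140 kg/m³
  alloy Q: M = 156 MN·m/kg
  alloy H: M = 28.7 MN·m/kg
  alloy Y: M = 13.6 MN·m/kg
  alloy Z: M = 2.46 MN·m/kg
Alloy Q ranks first.

alloy Q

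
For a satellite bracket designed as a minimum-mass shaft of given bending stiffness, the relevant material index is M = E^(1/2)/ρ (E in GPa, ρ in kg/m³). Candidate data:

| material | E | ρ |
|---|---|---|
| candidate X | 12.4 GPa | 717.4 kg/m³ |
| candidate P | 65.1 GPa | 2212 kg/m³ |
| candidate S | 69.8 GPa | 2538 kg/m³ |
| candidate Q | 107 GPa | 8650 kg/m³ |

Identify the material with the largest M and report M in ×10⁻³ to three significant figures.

candidate X, M = 4.91×10⁻³

Per-candidate index values:
  candidate X: M = 4.91×10⁻³
  candidate P: M = 3.65×10⁻³
  candidate S: M = 3.29×10⁻³
  candidate Q: M = 1.20×10⁻³
Candidate X has the largest M.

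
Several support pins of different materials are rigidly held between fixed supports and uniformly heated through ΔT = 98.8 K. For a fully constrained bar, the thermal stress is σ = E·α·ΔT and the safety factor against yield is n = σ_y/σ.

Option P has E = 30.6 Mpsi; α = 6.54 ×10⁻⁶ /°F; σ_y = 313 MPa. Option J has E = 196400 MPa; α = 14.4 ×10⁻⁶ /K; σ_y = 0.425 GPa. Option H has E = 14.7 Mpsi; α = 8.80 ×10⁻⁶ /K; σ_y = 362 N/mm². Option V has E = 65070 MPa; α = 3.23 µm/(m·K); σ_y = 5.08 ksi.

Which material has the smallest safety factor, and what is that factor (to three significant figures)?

option P, n = 1.28

Converting E to GPa, α to ×10⁻⁶/K, σ_y to MPa, then σ and n for each:
  option P: E = 211.0, α = 11.8, σ_y = 313.0 → σ = 245 MPa, n = 1.28
  option J: E = 196.4, α = 14.4, σ_y = 425.0 → σ = 279 MPa, n = 1.52
  option H: E = 101.4, α = 8.80, σ_y = 362.0 → σ = 88.1 MPa, n = 4.11
  option V: E = 65.07, α = 3.23, σ_y = 35.03 → σ = 20.8 MPa, n = 1.69
Smallest n: option P with n = 1.28.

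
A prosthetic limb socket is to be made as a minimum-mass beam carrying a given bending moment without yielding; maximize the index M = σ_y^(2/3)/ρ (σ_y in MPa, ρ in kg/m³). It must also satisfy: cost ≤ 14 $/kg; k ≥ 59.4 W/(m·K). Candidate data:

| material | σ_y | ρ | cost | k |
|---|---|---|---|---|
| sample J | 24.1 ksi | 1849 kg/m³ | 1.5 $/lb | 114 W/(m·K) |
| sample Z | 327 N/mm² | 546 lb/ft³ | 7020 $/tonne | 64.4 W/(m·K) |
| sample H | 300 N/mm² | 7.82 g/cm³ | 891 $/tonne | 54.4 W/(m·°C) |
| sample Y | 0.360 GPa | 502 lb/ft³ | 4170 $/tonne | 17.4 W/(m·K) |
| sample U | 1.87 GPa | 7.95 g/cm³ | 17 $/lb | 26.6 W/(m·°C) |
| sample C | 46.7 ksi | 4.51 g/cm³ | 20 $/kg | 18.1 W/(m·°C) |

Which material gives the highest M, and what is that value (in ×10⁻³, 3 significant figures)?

sample J, M = 16.3×10⁻³

Screen on constraints: cost ≤ 14 $/kg; k ≥ 59.4 W/(m·K). Survivors: sample J, sample Z.
Putting every candidate on a common basis:
  sample J: σ_y = 166.2 MPa, ρ = 1849 kg/m³
  sample Z: σ_y = 327.0 MPa, ρ = 8746 kg/m³
  sample J: M = 16.3×10⁻³
  sample Z: M = 5.43×10⁻³
Sample J ranks first.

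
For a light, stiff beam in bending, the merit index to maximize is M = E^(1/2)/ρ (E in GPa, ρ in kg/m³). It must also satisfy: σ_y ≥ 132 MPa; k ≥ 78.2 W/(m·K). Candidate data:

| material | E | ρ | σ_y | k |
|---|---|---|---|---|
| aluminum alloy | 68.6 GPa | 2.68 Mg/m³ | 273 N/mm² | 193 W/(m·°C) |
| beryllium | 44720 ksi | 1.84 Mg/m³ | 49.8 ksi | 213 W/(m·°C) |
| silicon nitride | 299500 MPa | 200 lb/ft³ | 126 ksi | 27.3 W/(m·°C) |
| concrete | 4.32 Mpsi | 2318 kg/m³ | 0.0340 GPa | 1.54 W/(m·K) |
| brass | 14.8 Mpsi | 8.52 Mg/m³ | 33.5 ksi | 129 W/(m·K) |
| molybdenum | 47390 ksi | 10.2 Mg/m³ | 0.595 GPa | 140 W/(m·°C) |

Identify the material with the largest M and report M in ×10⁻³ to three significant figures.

Screen on constraints: σ_y ≥ 132 MPa; k ≥ 78.2 W/(m·K). Survivors: aluminum alloy, beryllium, brass, molybdenum.
After converting to SI:
  aluminum alloy: E = 68.60 GPa, ρ = 2680 kg/m³
  beryllium: E = 308.3 GPa, ρ = 1840 kg/m³
  brass: E = 102.0 GPa, ρ = 8520 kg/m³
  molybdenum: E = 326.7 GPa, ρ = 10200 kg/m³
  beryllium: M = 9.54×10⁻³
  aluminum alloy: M = 3.09×10⁻³
  molybdenum: M = 1.77×10⁻³
  brass: M = 1.19×10⁻³
Highest index: beryllium.

beryllium, M = 9.54×10⁻³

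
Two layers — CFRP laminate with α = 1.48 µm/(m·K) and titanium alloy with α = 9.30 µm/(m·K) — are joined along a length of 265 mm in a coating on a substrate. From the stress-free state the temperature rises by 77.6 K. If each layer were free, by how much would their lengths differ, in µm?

161 µm

Δα = |1.48 − 9.30|×10⁻⁶/K = 7.82×10⁻⁶/K.
ΔL_mismatch = Δα·L·ΔT = 7.82×10⁻⁶ × 265.0 mm × 77.6 K = 161 µm.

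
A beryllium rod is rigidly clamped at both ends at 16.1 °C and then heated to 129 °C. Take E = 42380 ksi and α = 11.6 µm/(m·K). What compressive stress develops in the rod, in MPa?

E = 42380 ksi = 292.2 GPa.
ΔT = 112.9 K. Constrained thermal stress σ = E·α·ΔT = 292.2×10³ MPa × 11.6×10⁻⁶ × 112.9 = 383 MPa (compressive).

383 MPa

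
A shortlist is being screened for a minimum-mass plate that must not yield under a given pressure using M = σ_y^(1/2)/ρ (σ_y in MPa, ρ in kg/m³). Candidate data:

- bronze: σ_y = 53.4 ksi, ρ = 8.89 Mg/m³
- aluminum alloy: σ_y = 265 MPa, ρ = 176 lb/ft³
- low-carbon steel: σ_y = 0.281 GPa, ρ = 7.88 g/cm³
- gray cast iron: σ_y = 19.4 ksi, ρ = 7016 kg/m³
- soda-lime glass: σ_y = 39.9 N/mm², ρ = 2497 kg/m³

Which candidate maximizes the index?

Normalizing units and computing the index:
  bronze: σ_y = 368.2 MPa, ρ = 8890 kg/m³
  aluminum alloy: σ_y = 265.0 MPa, ρ = 2819 kg/m³
  low-carbon steel: σ_y = 281.0 MPa, ρ = 7880 kg/m³
  gray cast iron: σ_y = 133.8 MPa, ρ = 7016 kg/m³
  soda-lime glass: σ_y = 39.90 MPa, ρ = 2497 kg/m³
  aluminum alloy: M = 5.77×10⁻³
  soda-lime glass: M = 2.53×10⁻³
  bronze: M = 2.16×10⁻³
  low-carbon steel: M = 2.13×10⁻³
  gray cast iron: M = 1.65×10⁻³
Highest index: aluminum alloy.

aluminum alloy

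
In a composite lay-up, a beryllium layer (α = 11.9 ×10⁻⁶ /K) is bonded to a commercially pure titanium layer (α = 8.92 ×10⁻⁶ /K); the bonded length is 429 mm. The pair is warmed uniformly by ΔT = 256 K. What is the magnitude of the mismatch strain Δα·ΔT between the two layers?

7.63×10⁻⁴

Δα = |11.9 − 8.92|×10⁻⁶/K = 2.98×10⁻⁶/K.
Mismatch strain = Δα·ΔT = 2.98×10⁻⁶ × 256.0 = 7.63×10⁻⁴.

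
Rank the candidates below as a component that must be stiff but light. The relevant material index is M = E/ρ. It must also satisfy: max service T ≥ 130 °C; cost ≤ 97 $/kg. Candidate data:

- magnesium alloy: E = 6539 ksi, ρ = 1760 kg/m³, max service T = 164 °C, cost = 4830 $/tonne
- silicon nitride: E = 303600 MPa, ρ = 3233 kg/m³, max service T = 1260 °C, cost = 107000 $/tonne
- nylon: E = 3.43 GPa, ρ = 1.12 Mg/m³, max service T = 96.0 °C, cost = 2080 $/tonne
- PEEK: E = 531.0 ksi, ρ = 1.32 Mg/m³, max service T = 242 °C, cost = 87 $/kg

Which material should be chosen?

Screen on constraints: max service T ≥ 130 °C; cost ≤ 97 $/kg. Survivors: magnesium alloy, PEEK.
Putting every candidate on a common basis:
  magnesium alloy: E = 45.08 GPa, ρ = 1760 kg/m³
  PEEK: E = 3.661 GPa, ρ = 1320 kg/m³
  magnesium alloy: M = 25.6 MN·m/kg
  PEEK: M = 2.77 MN·m/kg
Magnesium alloy has the largest M.

magnesium alloy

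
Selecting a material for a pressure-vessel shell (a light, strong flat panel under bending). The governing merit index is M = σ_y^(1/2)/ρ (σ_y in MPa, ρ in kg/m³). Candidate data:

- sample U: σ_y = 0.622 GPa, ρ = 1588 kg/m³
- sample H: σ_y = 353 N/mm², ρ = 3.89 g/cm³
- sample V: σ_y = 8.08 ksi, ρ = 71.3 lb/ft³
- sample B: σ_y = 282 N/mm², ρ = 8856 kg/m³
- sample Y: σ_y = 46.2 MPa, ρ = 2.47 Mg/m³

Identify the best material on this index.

sample U

Putting every candidate on a common basis:
  sample U: σ_y = 622.0 MPa, ρ = 1588 kg/m³
  sample H: σ_y = 353.0 MPa, ρ = 3890 kg/m³
  sample V: σ_y = 55.71 MPa, ρ = 1142 kg/m³
  sample B: σ_y = 282.0 MPa, ρ = 8856 kg/m³
  sample Y: σ_y = 46.20 MPa, ρ = 2470 kg/m³
  sample U: M = 15.7×10⁻³
  sample V: M = 6.54×10⁻³
  sample H: M = 4.83×10⁻³
  sample Y: M = 2.75×10⁻³
  sample B: M = 1.90×10⁻³
Highest index: sample U.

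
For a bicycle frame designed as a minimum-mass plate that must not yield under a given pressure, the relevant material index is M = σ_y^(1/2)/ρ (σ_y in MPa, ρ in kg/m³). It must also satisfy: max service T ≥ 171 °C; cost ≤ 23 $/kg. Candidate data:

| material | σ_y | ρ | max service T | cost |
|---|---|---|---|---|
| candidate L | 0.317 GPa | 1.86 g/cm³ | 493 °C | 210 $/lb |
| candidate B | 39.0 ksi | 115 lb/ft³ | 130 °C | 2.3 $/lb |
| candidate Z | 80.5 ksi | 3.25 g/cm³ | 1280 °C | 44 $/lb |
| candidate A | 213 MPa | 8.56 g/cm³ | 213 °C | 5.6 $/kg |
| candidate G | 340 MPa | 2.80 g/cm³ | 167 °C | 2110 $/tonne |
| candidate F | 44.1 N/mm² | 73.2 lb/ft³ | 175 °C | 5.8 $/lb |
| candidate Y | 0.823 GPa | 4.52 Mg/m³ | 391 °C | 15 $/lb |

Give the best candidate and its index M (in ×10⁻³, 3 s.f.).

Screen on constraints: max service T ≥ 171 °C; cost ≤ 23 $/kg. Survivors: candidate A, candidate F.
After converting to SI:
  candidate A: σ_y = 213.0 MPa, ρ = 8560 kg/m³
  candidate F: σ_y = 44.10 MPa, ρ = 1173 kg/m³
  candidate F: M = 5.66×10⁻³
  candidate A: M = 1.70×10⁻³
Highest index: candidate F.

candidate F, M = 5.66×10⁻³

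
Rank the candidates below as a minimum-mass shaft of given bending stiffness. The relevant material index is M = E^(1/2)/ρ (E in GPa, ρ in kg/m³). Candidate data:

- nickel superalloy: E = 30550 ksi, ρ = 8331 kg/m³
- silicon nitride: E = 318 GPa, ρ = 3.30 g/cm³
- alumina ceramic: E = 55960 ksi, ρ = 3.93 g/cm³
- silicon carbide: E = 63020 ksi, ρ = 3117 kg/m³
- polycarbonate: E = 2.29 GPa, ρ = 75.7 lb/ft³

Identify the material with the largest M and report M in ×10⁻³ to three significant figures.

silicon carbide, M = 6.69×10⁻³

Putting every candidate on a common basis:
  nickel superalloy: E = 210.6 GPa, ρ = 8331 kg/m³
  silicon nitride: E = 318.0 GPa, ρ = 3300 kg/m³
  alumina ceramic: E = 385.8 GPa, ρ = 3930 kg/m³
  silicon carbide: E = 434.5 GPa, ρ = 3117 kg/m³
  polycarbonate: E = 2.290 GPa, ρ = 1213 kg/m³
  silicon carbide: M = 6.69×10⁻³
  silicon nitride: M = 5.40×10⁻³
  alumina ceramic: M = 5.00×10⁻³
  nickel superalloy: M = 1.74×10⁻³
  polycarbonate: M = 1.25×10⁻³
Silicon carbide has the largest M.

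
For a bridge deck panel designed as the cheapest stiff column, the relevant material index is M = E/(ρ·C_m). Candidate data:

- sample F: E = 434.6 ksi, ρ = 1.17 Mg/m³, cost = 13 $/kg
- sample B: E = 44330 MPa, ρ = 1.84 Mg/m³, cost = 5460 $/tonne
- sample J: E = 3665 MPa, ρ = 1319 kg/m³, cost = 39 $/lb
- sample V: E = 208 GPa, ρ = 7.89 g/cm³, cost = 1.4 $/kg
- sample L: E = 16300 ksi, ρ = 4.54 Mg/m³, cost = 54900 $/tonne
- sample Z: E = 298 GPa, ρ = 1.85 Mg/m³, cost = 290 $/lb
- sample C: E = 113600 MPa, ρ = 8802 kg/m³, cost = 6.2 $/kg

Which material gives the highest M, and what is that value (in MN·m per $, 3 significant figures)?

sample V, M = 18.8 MN·m per $

Normalizing units and computing the index:
  sample F: E = 2.996 GPa, ρ = 1170 kg/m³, cost = 13.00 $/kg
  sample B: E = 44.33 GPa, ρ = 1840 kg/m³, cost = 5.460 $/kg
  sample J: E = 3.665 GPa, ρ = 1319 kg/m³, cost = 85.98 $/kg
  sample V: E = 208.0 GPa, ρ = 7890 kg/m³, cost = 1.400 $/kg
  sample L: E = 112.4 GPa, ρ = 4540 kg/m³, cost = 54.90 $/kg
  sample Z: E = 298.0 GPa, ρ = 1850 kg/m³, cost = 639.3 $/kg
  sample C: E = 113.6 GPa, ρ = 8802 kg/m³, cost = 6.200 $/kg
  sample V: M = 18.8 MN·m per $
  sample B: M = 4.41 MN·m per $
  sample C: M = 2.08 MN·m per $
  sample L: M = 0.451 MN·m per $
  sample Z: M = 0.252 MN·m per $
  sample F: M = 0.197 MN·m per $
  sample J: M = 0.0323 MN·m per $
Highest index: sample V.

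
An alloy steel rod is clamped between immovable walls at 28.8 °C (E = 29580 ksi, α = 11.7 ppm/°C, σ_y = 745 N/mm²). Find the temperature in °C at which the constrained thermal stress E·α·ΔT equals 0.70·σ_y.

E = 29580 ksi = 203.9 GPa.
σ_y = 745 N/mm² = 745.0 MPa.
E·α·ΔT = 521.5 MPa ⇒ ΔT = 521.5 / (203.9×10³ × 11.7×10⁻⁶) = 218.6 K.
T = 28.8 + 218.6 = 247.4 °C.

247 °C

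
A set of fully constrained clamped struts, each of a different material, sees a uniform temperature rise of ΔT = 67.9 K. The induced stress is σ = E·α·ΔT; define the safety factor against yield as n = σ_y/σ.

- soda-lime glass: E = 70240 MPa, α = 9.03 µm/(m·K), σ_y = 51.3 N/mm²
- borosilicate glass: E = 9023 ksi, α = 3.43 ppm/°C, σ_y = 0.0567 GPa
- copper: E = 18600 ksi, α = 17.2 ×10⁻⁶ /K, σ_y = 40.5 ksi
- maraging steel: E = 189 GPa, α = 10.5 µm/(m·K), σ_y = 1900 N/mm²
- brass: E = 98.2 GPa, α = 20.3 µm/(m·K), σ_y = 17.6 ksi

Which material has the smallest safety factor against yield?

Converting E to GPa, α to ×10⁻⁶/K, σ_y to MPa, then σ and n for each:
  soda-lime glass: E = 70.24, α = 9.03, σ_y = 51.30 → σ = 43.1 MPa, n = 1.19
  borosilicate glass: E = 62.21, α = 3.43, σ_y = 56.70 → σ = 14.5 MPa, n = 3.91
  copper: E = 128.2, α = 17.2, σ_y = 279.2 → σ = 150 MPa, n = 1.86
  maraging steel: E = 189.0, α = 10.5, σ_y = 1900 → σ = 135 MPa, n = 14.1
  brass: E = 98.20, α = 20.3, σ_y = 121.3 → σ = 135 MPa, n = 0.897
Smallest n: brass with n = 0.897.

brass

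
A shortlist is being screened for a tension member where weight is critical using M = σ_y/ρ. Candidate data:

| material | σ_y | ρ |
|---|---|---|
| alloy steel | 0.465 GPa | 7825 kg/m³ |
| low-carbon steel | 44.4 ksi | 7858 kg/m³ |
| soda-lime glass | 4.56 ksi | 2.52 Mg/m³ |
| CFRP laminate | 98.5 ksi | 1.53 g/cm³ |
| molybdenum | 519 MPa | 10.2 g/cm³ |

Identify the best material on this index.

CFRP laminate

In SI units:
  alloy steel: σ_y = 465.0 MPa, ρ = 7825 kg/m³
  low-carbon steel: σ_y = 306.1 MPa, ρ = 7858 kg/m³
  soda-lime glass: σ_y = 31.44 MPa, ρ = 2520 kg/m³
  CFRP laminate: σ_y = 679.1 MPa, ρ = 1530 kg/m³
  molybdenum: σ_y = 519.0 MPa, ρ = 10200 kg/m³
  CFRP laminate: M = 444 kN·m/kg
  alloy steel: M = 59.4 kN·m/kg
  molybdenum: M = 50.9 kN·m/kg
  low-carbon steel: M = 39.0 kN·m/kg
  soda-lime glass: M = 12.5 kN·m/kg
CFRP laminate has the largest M.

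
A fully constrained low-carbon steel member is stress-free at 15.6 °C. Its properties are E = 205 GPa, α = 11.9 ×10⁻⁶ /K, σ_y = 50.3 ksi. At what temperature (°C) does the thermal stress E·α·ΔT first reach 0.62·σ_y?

σ_y = 50.3 ksi = 346.8 MPa.
E·α·ΔT = 215.0 MPa ⇒ ΔT = 215.0 / (205.0×10³ × 11.9×10⁻⁶) = 88.14 K.
T = 15.6 + 88.14 = 103.7 °C.

104 °C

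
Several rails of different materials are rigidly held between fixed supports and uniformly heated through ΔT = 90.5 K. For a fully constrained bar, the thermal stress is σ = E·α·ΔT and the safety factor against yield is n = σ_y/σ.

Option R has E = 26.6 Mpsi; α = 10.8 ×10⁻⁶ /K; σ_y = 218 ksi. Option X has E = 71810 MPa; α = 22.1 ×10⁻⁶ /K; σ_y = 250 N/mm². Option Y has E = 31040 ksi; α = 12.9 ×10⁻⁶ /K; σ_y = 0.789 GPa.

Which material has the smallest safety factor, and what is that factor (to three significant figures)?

Converting E to GPa, α to ×10⁻⁶/K, σ_y to MPa, then σ and n for each:
  option R: E = 183.4, α = 10.8, σ_y = 1503 → σ = 179 MPa, n = 8.38
  option X: E = 71.81, α = 22.1, σ_y = 250.0 → σ = 144 MPa, n = 1.74
  option Y: E = 214.0, α = 12.9, σ_y = 789.0 → σ = 250 MPa, n = 3.16
The minimum is option X at n = 1.74.

option X, n = 1.74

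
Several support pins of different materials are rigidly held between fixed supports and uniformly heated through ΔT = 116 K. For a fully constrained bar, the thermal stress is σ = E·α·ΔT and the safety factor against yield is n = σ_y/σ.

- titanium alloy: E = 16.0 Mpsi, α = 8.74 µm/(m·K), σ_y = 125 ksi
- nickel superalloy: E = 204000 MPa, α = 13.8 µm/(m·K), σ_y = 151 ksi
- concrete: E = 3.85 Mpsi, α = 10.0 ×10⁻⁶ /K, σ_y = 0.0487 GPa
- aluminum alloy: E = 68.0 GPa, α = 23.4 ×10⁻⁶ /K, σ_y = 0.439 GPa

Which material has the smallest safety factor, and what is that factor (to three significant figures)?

concrete, n = 1.58

Converting E to GPa, α to ×10⁻⁶/K, σ_y to MPa, then σ and n for each:
  titanium alloy: E = 110.3, α = 8.74, σ_y = 861.8 → σ = 112 MPa, n = 7.71
  nickel superalloy: E = 204.0, α = 13.8, σ_y = 1041 → σ = 327 MPa, n = 3.19
  concrete: E = 26.54, α = 10.0, σ_y = 48.70 → σ = 30.8 MPa, n = 1.58
  aluminum alloy: E = 68.00, α = 23.4, σ_y = 439.0 → σ = 185 MPa, n = 2.38
Concrete has the lowest safety factor, n = 1.58.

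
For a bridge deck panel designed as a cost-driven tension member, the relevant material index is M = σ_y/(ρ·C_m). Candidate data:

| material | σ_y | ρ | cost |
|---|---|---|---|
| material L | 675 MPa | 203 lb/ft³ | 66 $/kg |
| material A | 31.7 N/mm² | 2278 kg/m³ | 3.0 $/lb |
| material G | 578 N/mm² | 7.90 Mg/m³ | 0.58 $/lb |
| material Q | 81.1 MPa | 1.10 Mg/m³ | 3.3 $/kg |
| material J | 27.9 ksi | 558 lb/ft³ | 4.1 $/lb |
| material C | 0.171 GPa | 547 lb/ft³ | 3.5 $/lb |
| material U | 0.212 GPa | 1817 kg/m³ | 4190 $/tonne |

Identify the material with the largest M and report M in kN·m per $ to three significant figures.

Convert each candidate to consistent units, then evaluate M:
  material L: σ_y = 675.0 MPa, ρ = 3252 kg/m³, cost = 66.00 $/kg
  material A: σ_y = 31.70 MPa, ρ = 2278 kg/m³, cost = 6.614 $/kg
  material G: σ_y = 578.0 MPa, ρ = 7900 kg/m³, cost = 1.279 $/kg
  material Q: σ_y = 81.10 MPa, ρ = 1100 kg/m³, cost = 3.300 $/kg
  material J: σ_y = 192.4 MPa, ρ = 8938 kg/m³, cost = 9.039 $/kg
  material C: σ_y = 171.0 MPa, ρ = 8762 kg/m³, cost = 7.716 $/kg
  material U: σ_y = 212.0 MPa, ρ = 1817 kg/m³, cost = 4.190 $/kg
  material G: M = 57.2 kN·m per $
  material U: M = 27.8 kN·m per $
  material Q: M = 22.3 kN·m per $
  material L: M = 3.15 kN·m per $
  material C: M = 2.53 kN·m per $
  material J: M = 2.38 kN·m per $
  material A: M = 2.10 kN·m per $
Material G ranks first.

material G, M = 57.2 kN·m per $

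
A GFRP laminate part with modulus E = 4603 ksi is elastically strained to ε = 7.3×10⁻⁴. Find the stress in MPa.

23.2 MPa

E = 4603 ksi = 31.74 GPa.
σ = E·ε = 31740 MPa × 7.3×10⁻⁴ = 23.2 MPa.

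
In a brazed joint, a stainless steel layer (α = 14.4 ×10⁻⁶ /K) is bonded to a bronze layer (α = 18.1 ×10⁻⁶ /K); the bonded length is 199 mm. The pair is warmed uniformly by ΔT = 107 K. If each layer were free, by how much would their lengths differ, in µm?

78.8 µm

Δα = |14.4 − 18.1|×10⁻⁶/K = 3.70×10⁻⁶/K.
ΔL_mismatch = Δα·L·ΔT = 3.70×10⁻⁶ × 199.0 mm × 107.0 K = 78.8 µm.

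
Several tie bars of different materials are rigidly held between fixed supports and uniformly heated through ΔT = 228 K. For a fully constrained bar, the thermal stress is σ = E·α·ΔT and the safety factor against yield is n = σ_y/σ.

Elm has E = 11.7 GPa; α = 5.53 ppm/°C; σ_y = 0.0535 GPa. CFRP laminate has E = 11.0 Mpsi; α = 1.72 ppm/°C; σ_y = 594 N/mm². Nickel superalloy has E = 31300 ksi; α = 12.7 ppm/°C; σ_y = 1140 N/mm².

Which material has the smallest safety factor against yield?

With everything in SI (GPa, ×10⁻⁶/K, MPa):
  elm: E = 11.70, α = 5.53, σ_y = 53.50 → σ = 14.8 MPa, n = 3.63
  CFRP laminate: E = 75.84, α = 1.72, σ_y = 594.0 → σ = 29.7 MPa, n = 20.0
  nickel superalloy: E = 215.8, α = 12.7, σ_y = 1140 → σ = 625 MPa, n = 1.82
Smallest n: nickel superalloy with n = 1.82.

nickel superalloy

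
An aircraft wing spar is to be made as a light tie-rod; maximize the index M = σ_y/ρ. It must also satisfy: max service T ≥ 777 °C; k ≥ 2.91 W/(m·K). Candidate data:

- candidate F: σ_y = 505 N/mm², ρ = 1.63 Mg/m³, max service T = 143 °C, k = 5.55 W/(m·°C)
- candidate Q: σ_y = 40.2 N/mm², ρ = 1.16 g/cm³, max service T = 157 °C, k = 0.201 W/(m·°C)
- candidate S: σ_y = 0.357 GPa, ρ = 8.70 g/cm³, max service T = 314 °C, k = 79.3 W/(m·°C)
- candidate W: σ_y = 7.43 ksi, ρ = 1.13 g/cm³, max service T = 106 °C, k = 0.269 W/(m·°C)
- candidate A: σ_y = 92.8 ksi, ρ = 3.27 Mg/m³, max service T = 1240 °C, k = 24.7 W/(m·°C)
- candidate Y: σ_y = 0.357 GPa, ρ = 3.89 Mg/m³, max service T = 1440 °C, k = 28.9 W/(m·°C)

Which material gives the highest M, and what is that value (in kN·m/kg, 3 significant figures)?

candidate A, M = 196 kN·m/kg

Screen on constraints: max service T ≥ 777 °C; k ≥ 2.91 W/(m·K). Survivors: candidate A, candidate Y.
Convert each candidate to consistent units, then evaluate M:
  candidate A: σ_y = 639.8 MPa, ρ = 3270 kg/m³
  candidate Y: σ_y = 357.0 MPa, ρ = 3890 kg/m³
  candidate A: M = 196 kN·m/kg
  candidate Y: M = 91.8 kN·m/kg
Candidate A ranks first.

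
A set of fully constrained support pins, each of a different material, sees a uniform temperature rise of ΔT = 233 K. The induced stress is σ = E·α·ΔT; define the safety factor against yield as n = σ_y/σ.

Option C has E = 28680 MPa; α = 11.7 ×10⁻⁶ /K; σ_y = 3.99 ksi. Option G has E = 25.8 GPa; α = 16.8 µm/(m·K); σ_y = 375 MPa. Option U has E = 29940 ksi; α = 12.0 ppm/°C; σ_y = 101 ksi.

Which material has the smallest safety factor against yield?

In consistent units (E in GPa, α in ×10⁻⁶/K, σ_y in MPa):
  option C: E = 28.68, α = 11.7, σ_y = 27.51 → σ = 78.2 MPa, n = 0.352
  option G: E = 25.80, α = 16.8, σ_y = 375.0 → σ = 101 MPa, n = 3.71
  option U: E = 206.4, α = 12.0, σ_y = 696.4 → σ = 577 MPa, n = 1.21
Smallest n: option C with n = 0.352.

option C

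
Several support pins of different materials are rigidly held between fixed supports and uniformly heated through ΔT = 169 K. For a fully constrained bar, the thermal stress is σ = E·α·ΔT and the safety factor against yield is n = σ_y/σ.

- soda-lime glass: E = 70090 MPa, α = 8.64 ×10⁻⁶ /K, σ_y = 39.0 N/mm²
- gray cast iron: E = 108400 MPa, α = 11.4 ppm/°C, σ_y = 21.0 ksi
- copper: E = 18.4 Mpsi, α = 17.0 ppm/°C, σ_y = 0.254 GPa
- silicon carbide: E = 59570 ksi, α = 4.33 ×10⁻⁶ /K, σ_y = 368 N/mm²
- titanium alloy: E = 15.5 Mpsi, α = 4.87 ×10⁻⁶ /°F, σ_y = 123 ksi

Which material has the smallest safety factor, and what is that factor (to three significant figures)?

soda-lime glass, n = 0.381

In consistent units (E in GPa, α in ×10⁻⁶/K, σ_y in MPa):
  soda-lime glass: E = 70.09, α = 8.64, σ_y = 39.00 → σ = 102 MPa, n = 0.381
  gray cast iron: E = 108.4, α = 11.4, σ_y = 144.8 → σ = 209 MPa, n = 0.693
  copper: E = 126.9, α = 17.0, σ_y = 254.0 → σ = 364 MPa, n = 0.697
  silicon carbide: E = 410.7, α = 4.33, σ_y = 368.0 → σ = 301 MPa, n = 1.22
  titanium alloy: E = 106.9, α = 8.77, σ_y = 848.1 → σ = 158 MPa, n = 5.36
The minimum is soda-lime glass at n = 0.381.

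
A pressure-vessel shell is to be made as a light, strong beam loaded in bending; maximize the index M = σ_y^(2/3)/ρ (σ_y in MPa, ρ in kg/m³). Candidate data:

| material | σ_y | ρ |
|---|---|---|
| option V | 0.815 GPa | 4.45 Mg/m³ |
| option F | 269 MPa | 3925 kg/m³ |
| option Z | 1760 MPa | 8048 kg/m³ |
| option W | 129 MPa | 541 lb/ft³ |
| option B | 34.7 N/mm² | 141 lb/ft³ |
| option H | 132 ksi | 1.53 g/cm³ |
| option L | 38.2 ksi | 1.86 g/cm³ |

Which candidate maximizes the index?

Normalizing units and computing the index:
  option V: σ_y = 815.0 MPa, ρ = 4450 kg/m³
  option F: σ_y = 269.0 MPa, ρ = 3925 kg/m³
  option Z: σ_y = 1760 MPa, ρ = 8048 kg/m³
  option W: σ_y = 129.0 MPa, ρ = 8666 kg/m³
  option B: σ_y = 34.70 MPa, ρ = 2259 kg/m³
  option H: σ_y = 910.1 MPa, ρ = 1530 kg/m³
  option L: σ_y = 263.4 MPa, ρ = 1860 kg/m³
  option H: M = 61.4×10⁻³
  option L: M = 22.1×10⁻³
  option V: M = 19.6×10⁻³
  option Z: M = 18.1×10⁻³
  option F: M = 10.6×10⁻³
  option B: M = 4.71×10⁻³
  option W: M = 2.95×10⁻³
Option H ranks first.

option H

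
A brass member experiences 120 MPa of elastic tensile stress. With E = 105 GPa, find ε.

1.14×10⁻³

ε = σ/E = 120 / 105000 = 1.14×10⁻³.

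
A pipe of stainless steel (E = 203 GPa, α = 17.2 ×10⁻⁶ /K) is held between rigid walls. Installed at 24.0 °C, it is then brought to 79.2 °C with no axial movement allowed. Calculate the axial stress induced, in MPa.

193 MPa

ΔT = 55.20 K. Constrained thermal stress σ = E·α·ΔT = 203.0×10³ MPa × 17.2×10⁻⁶ × 55.20 = 193 MPa (compressive).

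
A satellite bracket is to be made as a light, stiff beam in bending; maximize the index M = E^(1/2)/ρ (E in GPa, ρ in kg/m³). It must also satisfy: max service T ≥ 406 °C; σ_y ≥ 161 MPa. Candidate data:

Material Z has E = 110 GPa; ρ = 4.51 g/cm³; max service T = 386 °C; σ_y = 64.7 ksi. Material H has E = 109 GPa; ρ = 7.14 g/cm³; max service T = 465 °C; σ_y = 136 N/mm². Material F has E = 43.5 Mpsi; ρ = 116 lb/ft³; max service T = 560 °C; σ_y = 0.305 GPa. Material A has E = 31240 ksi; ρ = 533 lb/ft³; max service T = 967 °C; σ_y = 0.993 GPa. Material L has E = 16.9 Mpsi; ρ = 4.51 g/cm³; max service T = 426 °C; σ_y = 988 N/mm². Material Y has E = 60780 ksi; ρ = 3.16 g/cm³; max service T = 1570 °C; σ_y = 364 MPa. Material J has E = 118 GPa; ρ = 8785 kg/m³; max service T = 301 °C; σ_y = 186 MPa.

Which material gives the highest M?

Screen on constraints: max service T ≥ 406 °C; σ_y ≥ 161 MPa. Survivors: material F, material A, material L, material Y.
Normalizing units and computing the index:
  material F: E = 299.9 GPa, ρ = 1858 kg/m³
  material A: E = 215.4 GPa, ρ = 8538 kg/m³
  material L: E = 116.5 GPa, ρ = 4510 kg/m³
  material Y: E = 419.1 GPa, ρ = 3160 kg/m³
  material F: M = 9.32×10⁻³
  material Y: M = 6.48×10⁻³
  material L: M = 2.39×10⁻³
  material A: M = 1.72×10⁻³
Highest index: material F.

material F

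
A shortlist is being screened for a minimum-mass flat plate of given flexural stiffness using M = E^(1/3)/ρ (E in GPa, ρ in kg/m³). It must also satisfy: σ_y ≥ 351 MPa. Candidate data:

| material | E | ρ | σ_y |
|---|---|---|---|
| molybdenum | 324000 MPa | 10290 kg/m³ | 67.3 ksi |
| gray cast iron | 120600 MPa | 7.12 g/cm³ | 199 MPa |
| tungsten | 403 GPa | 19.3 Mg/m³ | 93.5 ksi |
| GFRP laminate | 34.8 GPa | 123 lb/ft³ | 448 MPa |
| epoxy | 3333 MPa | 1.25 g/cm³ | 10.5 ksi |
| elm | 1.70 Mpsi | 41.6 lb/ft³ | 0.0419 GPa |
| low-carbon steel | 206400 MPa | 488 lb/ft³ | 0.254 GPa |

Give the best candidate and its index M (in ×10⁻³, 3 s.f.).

Screen on constraints: σ_y ≥ 351 MPa. Survivors: molybdenum, tungsten, GFRP laminate.
In SI units:
  molybdenum: E = 324.0 GPa, ρ = 10290 kg/m³
  tungsten: E = 403.0 GPa, ρ = 19300 kg/m³
  GFRP laminate: E = 34.80 GPa, ρ = 1970 kg/m³
  GFRP laminate: M = 1.66×10⁻³
  molybdenum: M = 0.667×10⁻³
  tungsten: M = 0.383×10⁻³
GFRP laminate has the largest M.

GFRP laminate, M = 1.66×10⁻³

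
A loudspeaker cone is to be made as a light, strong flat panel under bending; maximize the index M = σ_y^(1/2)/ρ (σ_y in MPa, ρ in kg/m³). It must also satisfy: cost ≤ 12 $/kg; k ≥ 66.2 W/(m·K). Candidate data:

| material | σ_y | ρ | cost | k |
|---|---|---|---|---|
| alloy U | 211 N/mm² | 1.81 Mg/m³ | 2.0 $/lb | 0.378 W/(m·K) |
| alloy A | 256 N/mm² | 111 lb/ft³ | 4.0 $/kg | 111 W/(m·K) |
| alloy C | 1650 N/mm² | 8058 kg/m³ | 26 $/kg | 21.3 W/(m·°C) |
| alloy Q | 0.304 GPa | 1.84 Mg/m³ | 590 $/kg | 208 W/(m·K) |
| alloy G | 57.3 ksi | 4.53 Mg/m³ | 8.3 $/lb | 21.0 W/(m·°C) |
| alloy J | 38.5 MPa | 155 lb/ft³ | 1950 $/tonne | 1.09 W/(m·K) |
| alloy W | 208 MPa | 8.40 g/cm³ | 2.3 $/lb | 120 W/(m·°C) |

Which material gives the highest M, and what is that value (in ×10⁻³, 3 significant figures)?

Screen on constraints: cost ≤ 12 $/kg; k ≥ 66.2 W/(m·K). Survivors: alloy A, alloy W.
Putting every candidate on a common basis:
  alloy A: σ_y = 256.0 MPa, ρ = 1778 kg/m³
  alloy W: σ_y = 208.0 MPa, ρ = 8400 kg/m³
  alloy A: M = 9.00×10⁻³
  alloy W: M = 1.72×10⁻³
Alloy A has the largest M.

alloy A, M = 9.00×10⁻³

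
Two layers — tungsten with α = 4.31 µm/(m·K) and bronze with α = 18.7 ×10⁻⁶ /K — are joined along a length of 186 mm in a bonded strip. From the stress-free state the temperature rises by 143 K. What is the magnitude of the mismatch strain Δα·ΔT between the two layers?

2.06×10⁻³

Δα = |4.31 − 18.7|×10⁻⁶/K = 14.4×10⁻⁶/K.
Mismatch strain = Δα·ΔT = 14.4×10⁻⁶ × 143.0 = 2.06×10⁻³.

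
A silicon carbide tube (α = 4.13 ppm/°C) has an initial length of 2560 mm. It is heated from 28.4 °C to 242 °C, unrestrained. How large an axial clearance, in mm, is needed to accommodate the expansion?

2.26 mm

ΔT = 242 − 28.4 = 213.6 K.
ΔL = α·L₀·ΔT = 4.13×10⁻⁶ × 2560 mm × 213.6 K = 2.26 mm.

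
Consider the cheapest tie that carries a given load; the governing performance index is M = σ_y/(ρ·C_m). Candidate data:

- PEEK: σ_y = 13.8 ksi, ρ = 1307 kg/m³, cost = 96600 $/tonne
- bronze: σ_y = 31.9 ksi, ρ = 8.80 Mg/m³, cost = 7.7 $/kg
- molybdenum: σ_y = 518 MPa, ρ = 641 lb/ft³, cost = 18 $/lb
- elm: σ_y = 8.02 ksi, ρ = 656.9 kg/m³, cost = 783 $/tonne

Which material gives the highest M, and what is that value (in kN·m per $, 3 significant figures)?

elm, M = 108 kN·m per $

Putting every candidate on a common basis:
  PEEK: σ_y = 95.15 MPa, ρ = 1307 kg/m³, cost = 96.60 $/kg
  bronze: σ_y = 219.9 MPa, ρ = 8800 kg/m³, cost = 7.700 $/kg
  molybdenum: σ_y = 518.0 MPa, ρ = 10270 kg/m³, cost = 39.68 $/kg
  elm: σ_y = 55.30 MPa, ρ = 656.9 kg/m³, cost = 0.7830 $/kg
  elm: M = 108 kN·m per $
  bronze: M = 3.25 kN·m per $
  molybdenum: M = 1.27 kN·m per $
  PEEK: M = 0.754 kN·m per $
Elm has the largest M.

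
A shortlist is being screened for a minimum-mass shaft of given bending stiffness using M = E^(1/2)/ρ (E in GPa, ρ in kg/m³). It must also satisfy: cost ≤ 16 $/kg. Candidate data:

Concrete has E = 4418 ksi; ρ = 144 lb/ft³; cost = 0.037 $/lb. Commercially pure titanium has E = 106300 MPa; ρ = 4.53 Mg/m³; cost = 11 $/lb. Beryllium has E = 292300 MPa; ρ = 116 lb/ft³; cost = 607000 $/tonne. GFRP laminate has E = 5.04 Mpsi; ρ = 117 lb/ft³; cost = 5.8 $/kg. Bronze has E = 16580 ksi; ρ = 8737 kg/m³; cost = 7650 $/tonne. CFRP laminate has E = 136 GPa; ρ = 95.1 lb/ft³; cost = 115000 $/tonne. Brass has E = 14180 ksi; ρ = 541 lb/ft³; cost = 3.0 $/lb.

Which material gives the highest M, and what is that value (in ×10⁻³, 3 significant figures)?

GFRP laminate, M = 3.15×10⁻³

Screen on constraints: cost ≤ 16 $/kg. Survivors: concrete, GFRP laminate, bronze, brass.
Convert each candidate to consistent units, then evaluate M:
  concrete: E = 30.46 GPa, ρ = 2307 kg/m³
  GFRP laminate: E = 34.75 GPa, ρ = 1874 kg/m³
  bronze: E = 114.3 GPa, ρ = 8737 kg/m³
  brass: E = 97.77 GPa, ρ = 8666 kg/m³
  GFRP laminate: M = 3.15×10⁻³
  concrete: M = 2.39×10⁻³
  bronze: M = 1.22×10⁻³
  brass: M = 1.14×10⁻³
Highest index: GFRP laminate.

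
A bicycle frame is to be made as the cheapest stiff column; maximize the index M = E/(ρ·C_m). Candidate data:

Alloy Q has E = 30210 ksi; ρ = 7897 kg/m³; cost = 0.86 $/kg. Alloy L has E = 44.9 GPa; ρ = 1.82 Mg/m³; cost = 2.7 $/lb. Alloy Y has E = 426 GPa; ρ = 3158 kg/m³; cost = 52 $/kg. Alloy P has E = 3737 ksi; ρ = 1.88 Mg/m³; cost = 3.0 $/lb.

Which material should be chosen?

After converting to SI:
  alloy Q: E = 208.3 GPa, ρ = 7897 kg/m³, cost = 0.8600 $/kg
  alloy L: E = 44.90 GPa, ρ = 1820 kg/m³, cost = 5.952 $/kg
  alloy Y: E = 426.0 GPa, ρ = 3158 kg/m³, cost = 52.00 $/kg
  alloy P: E = 25.77 GPa, ρ = 1880 kg/m³, cost = 6.614 $/kg
  alloy Q: M = 30.7 MN·m per $
  alloy L: M = 4.14 MN·m per $
  alloy Y: M = 2.59 MN·m per $
  alloy P: M = 2.07 MN·m per $
The maximum is for alloy Q.

alloy Q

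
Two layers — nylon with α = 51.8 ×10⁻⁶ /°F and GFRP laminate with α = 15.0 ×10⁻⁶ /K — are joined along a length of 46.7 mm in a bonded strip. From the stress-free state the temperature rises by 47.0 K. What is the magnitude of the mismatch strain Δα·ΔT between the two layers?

nylon: α = 51.8×10⁻⁶/°F × 9/5 = 93.2×10⁻⁶/K.
Δα = |93.2 − 15.0|×10⁻⁶/K = 78.2×10⁻⁶/K.
Mismatch strain = Δα·ΔT = 78.2×10⁻⁶ × 47.0 = 3.68×10⁻³.

3.68×10⁻³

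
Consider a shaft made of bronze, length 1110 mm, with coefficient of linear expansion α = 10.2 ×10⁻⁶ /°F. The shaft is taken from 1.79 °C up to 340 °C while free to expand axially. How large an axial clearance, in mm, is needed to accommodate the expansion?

Convert α: 10.2×10⁻⁶/°F × (9/5) = 18.4×10⁻⁶/K.
ΔT = 340 − 1.79 = 338.2 K.
ΔL = α·L₀·ΔT = 18.4×10⁻⁶ × 1110 mm × 338.2 K = 6.89 mm.

6.89 mm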